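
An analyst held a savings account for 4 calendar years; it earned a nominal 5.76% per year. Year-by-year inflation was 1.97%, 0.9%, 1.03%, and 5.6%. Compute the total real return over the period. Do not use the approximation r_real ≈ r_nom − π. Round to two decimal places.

13.97%

Cumulative inflation factor: 1.0197 × 1.009 × 1.0103 × 1.056 ≈ 1.09769.
Nominal growth factor: 1.25108. Real growth factor = 1.25108 / 1.09769 ≈ 1.13975.
Total real return ≈ 13.9746%.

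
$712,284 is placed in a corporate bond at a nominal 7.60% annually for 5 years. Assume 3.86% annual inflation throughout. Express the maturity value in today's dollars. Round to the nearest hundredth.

Nominal value at maturity: $712,284 × (1 + 7.60%)^5 ≈ $1,027,340.82.
Price-level factor over 5 years: (1 + 3.86%)^5 ≈ 1.2084859102.
The maturity value deflated by that factor is the answer in today's purchasing power.

$850,105.75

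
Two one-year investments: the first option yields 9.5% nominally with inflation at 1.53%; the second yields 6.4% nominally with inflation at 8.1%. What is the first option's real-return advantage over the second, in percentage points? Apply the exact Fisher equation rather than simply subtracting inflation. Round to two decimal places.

The first option real return: 1.095/1.0153 − 1 = 7.850%.
The second real return: 1.064/1.081 − 1 = -1.573%.
Difference: 7.850 − (-1.573) = 9.423 pp.

9.42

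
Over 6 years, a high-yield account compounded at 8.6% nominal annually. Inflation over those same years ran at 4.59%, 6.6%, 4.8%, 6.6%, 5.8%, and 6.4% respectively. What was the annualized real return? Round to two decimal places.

2.65%

Cumulative inflation factor: 1.0459 × 1.066 × 1.048 × 1.066 × 1.058 × 1.064 ≈ 1.40215.
Nominal growth factor: 1.64051. Real growth factor = 1.64051 / 1.40215 ≈ 1.17000.
Annualized: 1.17000^(1/6) − 1 ≈ 0.02651.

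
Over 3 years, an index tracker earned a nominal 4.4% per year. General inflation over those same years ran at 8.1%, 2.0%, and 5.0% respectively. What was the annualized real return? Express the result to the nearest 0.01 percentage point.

-0.58%

Cumulative inflation factor: 1.081 × 1.020 × 1.050 ≈ 1.15775.
Nominal growth factor: 1.13789. Real growth factor = 1.13789 / 1.15775 ≈ 0.98285.
Annualized: 0.98285^(1/3) − 1 ≈ -0.00575.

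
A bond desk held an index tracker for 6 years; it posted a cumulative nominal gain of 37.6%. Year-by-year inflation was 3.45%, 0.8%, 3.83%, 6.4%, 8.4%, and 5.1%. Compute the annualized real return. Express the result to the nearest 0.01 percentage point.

Cumulative inflation factor: 1.0345 × 1.008 × 1.0383 × 1.064 × 1.084 × 1.051 ≈ 1.31246.
Nominal growth factor: 1.37600. Real growth factor = 1.37600 / 1.31246 ≈ 1.04841.
Annualized: 1.04841^(1/6) − 1 ≈ 0.00791.

0.79%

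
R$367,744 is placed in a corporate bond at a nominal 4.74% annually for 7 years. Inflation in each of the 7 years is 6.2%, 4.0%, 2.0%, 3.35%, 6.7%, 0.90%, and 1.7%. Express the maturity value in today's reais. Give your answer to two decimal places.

R$398,922.50

Nominal value at maturity: R$367,744 × (1 + 4.74%)^7 ≈ R$508,549.91.
Price-level factor over 7 years: 1.062 × 1.040 × 1.020 × 1.0335 × 1.067 × 1.0090 × 1.017 ≈ 1.2748087842.
Dividing the nominal maturity value by the price-level factor gives the value in today's money.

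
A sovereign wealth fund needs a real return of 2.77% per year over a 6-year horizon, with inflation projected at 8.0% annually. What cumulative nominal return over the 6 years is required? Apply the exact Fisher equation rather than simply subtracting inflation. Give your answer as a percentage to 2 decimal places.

86.96%

Required annual nominal rate: (1+2.77%)(1+8.0%) − 1 = 10.9916%.
Cumulative over 6 years: (1 + 0.109916)^6 − 1 ≈ 0.86957.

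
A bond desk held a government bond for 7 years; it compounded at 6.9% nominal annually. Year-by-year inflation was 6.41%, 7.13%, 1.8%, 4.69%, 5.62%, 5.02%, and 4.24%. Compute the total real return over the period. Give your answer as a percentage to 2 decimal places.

13.57%

Cumulative inflation factor: 1.0641 × 1.0713 × 1.018 × 1.0469 × 1.0562 × 1.0502 × 1.0424 ≈ 1.40475.
Nominal growth factor: 1.59531. Real growth factor = 1.59531 / 1.40475 ≈ 1.13565.
Total real return ≈ 13.5651%.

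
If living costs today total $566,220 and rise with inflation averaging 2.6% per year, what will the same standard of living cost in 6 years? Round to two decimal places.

Cumulative price-level factor: (1+2.6%)^6 ≈ 1.1664984462.
The nominal amount required is $566,220 scaled up by that factor.

$660,494.75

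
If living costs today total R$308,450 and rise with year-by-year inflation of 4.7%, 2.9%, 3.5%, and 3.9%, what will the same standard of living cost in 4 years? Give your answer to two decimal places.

R$357,357.36

Cumulative price-level factor: 1.047 × 1.029 × 1.035 × 1.039 ≈ 1.1585584625.
The nominal amount required is R$308,450 scaled up by that factor.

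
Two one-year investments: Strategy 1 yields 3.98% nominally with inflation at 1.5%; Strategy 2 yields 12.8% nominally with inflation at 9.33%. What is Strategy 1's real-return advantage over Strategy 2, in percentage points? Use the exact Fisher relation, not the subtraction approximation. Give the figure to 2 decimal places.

Strategy 1 real return: 1.0398/1.015 − 1 = 2.443%.
Strategy 2 real return: 1.128/1.0933 − 1 = 3.174%.
Difference: 2.443 − 3.174 = -0.731 pp.

-0.73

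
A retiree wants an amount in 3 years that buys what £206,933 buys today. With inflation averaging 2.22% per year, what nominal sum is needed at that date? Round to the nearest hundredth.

Cumulative price-level factor: (1+2.22%)^3 ≈ 1.0680894610.
Multiplying £206,933 by the price-level factor gives the future nominal sum.

£221,022.96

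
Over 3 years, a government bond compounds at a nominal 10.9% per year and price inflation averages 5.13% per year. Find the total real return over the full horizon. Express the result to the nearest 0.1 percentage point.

17.4%

The annual real rate is (1+10.9%)/(1+5.13%) − 1 = 5.4884%.
Compounded over 3 years: (1 + 0.054884)^3 − 1 ≈ 0.17386.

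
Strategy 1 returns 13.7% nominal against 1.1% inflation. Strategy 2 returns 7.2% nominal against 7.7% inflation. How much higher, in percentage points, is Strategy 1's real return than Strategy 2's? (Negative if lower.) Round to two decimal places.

12.93

Strategy 1 real return: 1.137/1.011 − 1 = 12.463%.
Strategy 2 real return: 1.072/1.077 − 1 = -0.464%.
Difference: 12.463 − (-0.464) = 12.927 pp.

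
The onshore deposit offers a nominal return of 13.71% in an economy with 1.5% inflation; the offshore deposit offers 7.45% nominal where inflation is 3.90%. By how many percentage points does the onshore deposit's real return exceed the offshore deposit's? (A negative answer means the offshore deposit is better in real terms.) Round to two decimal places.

The onshore deposit real return: 1.1371/1.015 − 1 = 12.030%.
The offshore deposit real return: 1.0745/1.0390 − 1 = 3.417%.
Difference: 12.030 − 3.417 = 8.613 pp.

8.61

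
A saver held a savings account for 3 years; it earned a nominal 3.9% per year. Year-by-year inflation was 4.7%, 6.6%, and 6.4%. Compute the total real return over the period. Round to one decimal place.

-5.6%

Cumulative inflation factor: 1.047 × 1.066 × 1.064 ≈ 1.18753.
Nominal growth factor: 1.12162. Real growth factor = 1.12162 / 1.18753 ≈ 0.94450.
Total real return ≈ -5.5502%.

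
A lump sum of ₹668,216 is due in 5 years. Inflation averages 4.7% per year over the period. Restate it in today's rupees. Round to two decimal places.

₹531,108.76

Price-level factor over 5 years: (1 + 4.7%)^5 ≈ 1.2581528578.
Purchasing power today: ₹668,216 divided by that factor.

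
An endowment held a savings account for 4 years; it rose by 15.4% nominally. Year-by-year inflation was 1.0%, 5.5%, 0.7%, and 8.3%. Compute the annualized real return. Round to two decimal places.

Cumulative inflation factor: 1.010 × 1.055 × 1.007 × 1.083 ≈ 1.16207.
Nominal growth factor: 1.15400. Real growth factor = 1.15400 / 1.16207 ≈ 0.99306.
Annualized: 0.99306^(1/4) − 1 ≈ -0.00174.

-0.17%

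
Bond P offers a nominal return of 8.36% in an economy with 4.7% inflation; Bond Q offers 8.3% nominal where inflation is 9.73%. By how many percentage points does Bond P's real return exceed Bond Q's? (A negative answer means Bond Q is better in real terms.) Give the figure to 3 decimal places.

4.799

Bond P real return: 1.0836/1.047 − 1 = 3.4957%.
Bond Q real return: 1.083/1.0973 − 1 = -1.3032%.
Difference: 3.4957 − (-1.3032) = 4.7989 pp.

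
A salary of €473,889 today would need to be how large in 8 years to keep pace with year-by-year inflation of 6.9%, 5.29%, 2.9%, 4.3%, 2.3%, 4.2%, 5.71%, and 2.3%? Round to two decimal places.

€659,897.07

Cumulative price-level factor: 1.069 × 1.0529 × 1.029 × 1.043 × 1.023 × 1.042 × 1.0571 × 1.023 ≈ 1.3925140101.
The nominal amount required is €473,889 scaled up by that factor.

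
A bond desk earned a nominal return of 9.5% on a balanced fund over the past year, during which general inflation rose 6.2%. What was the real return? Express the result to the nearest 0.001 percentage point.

3.107%

Real return via the Fisher equation: (1 + 9.5%)/(1 + 6.2%) − 1 = 1.095/1.062 − 1 ≈ 0.03107.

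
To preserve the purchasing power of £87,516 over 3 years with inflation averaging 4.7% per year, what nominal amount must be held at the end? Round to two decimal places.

Cumulative price-level factor: (1+4.7%)^3 = 1.147730823.
The nominal amount required is £87,516 scaled up by that factor.

£100,444.81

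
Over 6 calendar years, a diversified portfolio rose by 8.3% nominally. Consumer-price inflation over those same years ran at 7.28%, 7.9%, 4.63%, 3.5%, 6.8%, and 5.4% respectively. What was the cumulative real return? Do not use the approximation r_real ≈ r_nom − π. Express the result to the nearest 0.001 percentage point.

-23.250%

Cumulative inflation factor: 1.0728 × 1.079 × 1.0463 × 1.035 × 1.068 × 1.054 ≈ 1.41107.
Nominal growth factor: 1.08300. Real growth factor = 1.08300 / 1.41107 ≈ 0.76750.
Total real return ≈ -23.2497%.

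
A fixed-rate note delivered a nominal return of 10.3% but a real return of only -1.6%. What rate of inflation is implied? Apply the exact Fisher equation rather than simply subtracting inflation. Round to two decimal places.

12.09%

From (1+r_nom) = (1+r_real)(1+π), we get 1+π = (1 + 10.3%)/(1 − 1.6%) = 1.103/0.984 ≈ 1.12093.
So π ≈ 12.0935%.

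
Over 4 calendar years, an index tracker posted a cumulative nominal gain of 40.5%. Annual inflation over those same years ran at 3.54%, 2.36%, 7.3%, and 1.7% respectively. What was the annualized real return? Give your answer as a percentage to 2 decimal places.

4.99%

Cumulative inflation factor: 1.0354 × 1.0236 × 1.073 × 1.017 ≈ 1.15654.
Nominal growth factor: 1.40500. Real growth factor = 1.40500 / 1.15654 ≈ 1.21483.
Annualized: 1.21483^(1/4) − 1 ≈ 0.04985.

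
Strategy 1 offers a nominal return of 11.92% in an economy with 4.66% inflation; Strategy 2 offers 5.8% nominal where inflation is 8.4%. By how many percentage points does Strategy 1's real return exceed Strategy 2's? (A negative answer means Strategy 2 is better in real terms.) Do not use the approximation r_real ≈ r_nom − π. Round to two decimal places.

9.34

Strategy 1 real return: 1.1192/1.0466 − 1 = 6.937%.
Strategy 2 real return: 1.058/1.084 − 1 = -2.399%.
Difference: 6.937 − (-2.399) = 9.336 pp.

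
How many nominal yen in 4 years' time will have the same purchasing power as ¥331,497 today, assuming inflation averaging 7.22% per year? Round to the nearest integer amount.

¥438,110

Cumulative price-level factor: (1+7.22%)^4 ≈ 1.3216096819.
Multiplying ¥331,497 by the price-level factor gives the future nominal sum.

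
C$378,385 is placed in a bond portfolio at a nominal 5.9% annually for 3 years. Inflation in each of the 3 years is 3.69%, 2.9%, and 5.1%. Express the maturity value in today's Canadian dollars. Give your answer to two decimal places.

Nominal value at maturity: C$378,385 × (1 + 5.9%)^3 ≈ C$449,388.33.
Price-level factor over 3 years: 1.0369 × 1.029 × 1.051 = 1.1213855751.
Dividing the nominal maturity value by the price-level factor gives the value in today's money.

C$400,743.81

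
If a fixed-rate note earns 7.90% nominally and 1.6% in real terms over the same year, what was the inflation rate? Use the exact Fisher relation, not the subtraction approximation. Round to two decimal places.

6.20%

From (1+r_nom) = (1+r_real)(1+π), we get 1+π = (1 + 7.90%)/(1 + 1.6%) = 1.0790/1.016 ≈ 1.06201.
So π ≈ 6.2008%.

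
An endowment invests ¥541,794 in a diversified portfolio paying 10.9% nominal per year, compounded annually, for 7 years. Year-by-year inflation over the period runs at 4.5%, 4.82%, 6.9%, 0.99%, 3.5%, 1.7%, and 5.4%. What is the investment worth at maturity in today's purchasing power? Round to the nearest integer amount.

Nominal value at maturity: ¥541,794 × (1 + 10.9%)^7 ≈ ¥1,117,777.
Price-level factor over 7 years: 1.045 × 1.0482 × 1.069 × 1.0099 × 1.035 × 1.017 × 1.054 ≈ 1.3119534829.
The maturity value deflated by that factor is the answer in today's purchasing power.

¥851,994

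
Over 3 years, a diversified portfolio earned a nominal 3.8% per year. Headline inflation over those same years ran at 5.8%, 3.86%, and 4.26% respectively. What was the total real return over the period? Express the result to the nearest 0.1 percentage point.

-2.4%

Cumulative inflation factor: 1.058 × 1.0386 × 1.0426 ≈ 1.14565.
Nominal growth factor: 1.11839. Real growth factor = 1.11839 / 1.14565 ≈ 0.97620.
Total real return ≈ -2.3797%.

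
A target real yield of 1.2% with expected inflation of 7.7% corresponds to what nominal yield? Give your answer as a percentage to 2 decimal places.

8.99%

By the Fisher equation, 1 + r_nom = (1 + 1.2%)(1 + 7.7%) = 1.012 × 1.077 = 1.089924.
So r_nom = 8.9924%.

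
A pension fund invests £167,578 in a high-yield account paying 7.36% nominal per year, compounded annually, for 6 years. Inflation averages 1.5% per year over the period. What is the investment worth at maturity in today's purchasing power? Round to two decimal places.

Nominal value at maturity: £167,578 × (1 + 7.36%)^6 ≈ £256,609.08.
Price-level factor over 6 years: (1 + 1.5%)^6 ≈ 1.0934432639.
The maturity value deflated by that factor is the answer in today's purchasing power.

£234,679.83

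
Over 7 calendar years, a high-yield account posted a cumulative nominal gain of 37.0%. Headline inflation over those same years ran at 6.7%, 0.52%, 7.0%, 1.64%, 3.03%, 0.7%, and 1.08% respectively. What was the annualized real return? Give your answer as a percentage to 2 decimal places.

Cumulative inflation factor: 1.067 × 1.0052 × 1.070 × 1.0164 × 1.0303 × 1.007 × 1.0108 ≈ 1.22327.
Nominal growth factor: 1.37000. Real growth factor = 1.37000 / 1.22327 ≈ 1.11995.
Annualized: 1.11995^(1/7) − 1 ≈ 0.01631.

1.63%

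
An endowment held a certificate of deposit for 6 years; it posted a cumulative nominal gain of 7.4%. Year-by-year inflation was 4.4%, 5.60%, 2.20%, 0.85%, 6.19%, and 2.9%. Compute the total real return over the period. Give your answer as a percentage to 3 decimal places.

Cumulative inflation factor: 1.044 × 1.0560 × 1.0220 × 1.0085 × 1.0619 × 1.029 ≈ 1.24162.
Nominal growth factor: 1.07400. Real growth factor = 1.07400 / 1.24162 ≈ 0.86500.
Total real return ≈ -13.5004%.

-13.500%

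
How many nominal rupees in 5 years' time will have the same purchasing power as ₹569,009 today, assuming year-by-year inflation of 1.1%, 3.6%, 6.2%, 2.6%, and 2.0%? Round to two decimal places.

Cumulative price-level factor: 1.011 × 1.036 × 1.062 × 1.026 × 1.020 ≈ 1.1640803554.
Multiplying ₹569,009 by the price-level factor gives the future nominal sum.

₹662,372.20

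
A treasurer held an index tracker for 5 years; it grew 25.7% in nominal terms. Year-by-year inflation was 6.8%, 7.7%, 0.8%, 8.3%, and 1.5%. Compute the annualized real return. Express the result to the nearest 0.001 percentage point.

Cumulative inflation factor: 1.068 × 1.077 × 1.008 × 1.083 × 1.015 ≈ 1.27451.
Nominal growth factor: 1.25700. Real growth factor = 1.25700 / 1.27451 ≈ 0.98626.
Annualized: 0.98626^(1/5) − 1 ≈ -0.00276.

-0.276%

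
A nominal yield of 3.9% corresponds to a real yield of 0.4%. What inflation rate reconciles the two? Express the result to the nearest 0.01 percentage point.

From (1+r_nom) = (1+r_real)(1+π), we get 1+π = (1 + 3.9%)/(1 + 0.4%) = 1.039/1.004 ≈ 1.03486.
So π ≈ 3.4861%.

3.49%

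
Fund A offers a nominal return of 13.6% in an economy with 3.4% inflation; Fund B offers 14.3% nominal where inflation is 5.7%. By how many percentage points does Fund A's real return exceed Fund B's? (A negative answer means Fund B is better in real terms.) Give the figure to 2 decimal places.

1.73

Fund A real return: 1.136/1.034 − 1 = 9.865%.
Fund B real return: 1.143/1.057 − 1 = 8.136%.
Difference: 9.865 − 8.136 = 1.729 pp.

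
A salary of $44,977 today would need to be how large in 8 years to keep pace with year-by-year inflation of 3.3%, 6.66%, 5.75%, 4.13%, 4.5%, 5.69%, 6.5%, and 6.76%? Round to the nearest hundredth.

$68,526.25

Cumulative price-level factor: 1.033 × 1.0666 × 1.0575 × 1.0413 × 1.045 × 1.0569 × 1.065 × 1.0676 ≈ 1.5235843624.
Multiplying $44,977 by the price-level factor gives the future nominal sum.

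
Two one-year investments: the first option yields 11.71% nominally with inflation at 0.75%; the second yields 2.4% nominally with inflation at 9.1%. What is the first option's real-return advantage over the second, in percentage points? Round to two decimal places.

The first option real return: 1.1171/1.0075 − 1 = 10.878%.
The second real return: 1.024/1.091 − 1 = -6.141%.
Difference: 10.878 − (-6.141) = 17.019 pp.

17.02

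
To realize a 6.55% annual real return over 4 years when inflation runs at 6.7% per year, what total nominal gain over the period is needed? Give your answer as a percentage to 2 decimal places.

67.06%

Required annual nominal rate: (1+6.55%)(1+6.7%) − 1 = 13.68885%.
Cumulative over 4 years: (1 + 0.1368885)^4 − 1 ≈ 0.67060.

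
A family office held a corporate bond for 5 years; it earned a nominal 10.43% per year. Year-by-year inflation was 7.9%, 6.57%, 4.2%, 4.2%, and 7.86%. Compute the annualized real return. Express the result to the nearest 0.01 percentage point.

4.05%

Cumulative inflation factor: 1.079 × 1.0657 × 1.042 × 1.042 × 1.0786 ≈ 1.34664.
Nominal growth factor: 1.64224. Real growth factor = 1.64224 / 1.34664 ≈ 1.21950.
Annualized: 1.21950^(1/5) − 1 ≈ 0.04049.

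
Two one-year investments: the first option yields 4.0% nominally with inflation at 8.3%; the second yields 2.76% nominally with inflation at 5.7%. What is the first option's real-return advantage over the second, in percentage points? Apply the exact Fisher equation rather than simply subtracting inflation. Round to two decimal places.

The first option real return: 1.040/1.083 − 1 = -3.970%.
The second real return: 1.0276/1.057 − 1 = -2.781%.
Difference: -3.970 − (-2.781) = -1.189 pp.

-1.19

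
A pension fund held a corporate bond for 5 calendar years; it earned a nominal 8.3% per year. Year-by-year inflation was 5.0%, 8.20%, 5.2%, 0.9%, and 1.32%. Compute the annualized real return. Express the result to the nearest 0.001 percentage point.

4.046%

Cumulative inflation factor: 1.050 × 1.0820 × 1.052 × 1.009 × 1.0132 ≈ 1.22185.
Nominal growth factor: 1.48985. Real growth factor = 1.48985 / 1.22185 ≈ 1.21934.
Annualized: 1.21934^(1/5) − 1 ≈ 0.04046.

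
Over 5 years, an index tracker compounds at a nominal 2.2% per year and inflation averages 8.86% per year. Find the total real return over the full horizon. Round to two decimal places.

-27.07%

The annual real rate is (1+2.2%)/(1+8.86%) − 1 = -6.1179%.
Compounded over 5 years: (1 + -0.061179)^5 − 1 ≈ -0.27069.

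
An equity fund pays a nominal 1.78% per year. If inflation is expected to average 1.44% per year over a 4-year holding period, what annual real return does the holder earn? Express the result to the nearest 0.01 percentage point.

0.34%

With constant rates the annual real return is the same each year: (1+1.78%)/(1+1.44%) − 1 = 0.00335.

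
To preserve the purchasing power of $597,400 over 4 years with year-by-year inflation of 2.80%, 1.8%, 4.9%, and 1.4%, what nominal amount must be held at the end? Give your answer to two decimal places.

$664,996.80

Cumulative price-level factor: 1.0280 × 1.018 × 1.049 × 1.014 ≈ 1.1131516537.
The nominal amount required is $597,400 scaled up by that factor.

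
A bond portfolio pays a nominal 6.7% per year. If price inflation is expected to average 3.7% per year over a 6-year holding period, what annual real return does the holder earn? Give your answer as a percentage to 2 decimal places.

2.89%

With constant rates the annual real return is the same each year: (1+6.7%)/(1+3.7%) − 1 = 0.02893.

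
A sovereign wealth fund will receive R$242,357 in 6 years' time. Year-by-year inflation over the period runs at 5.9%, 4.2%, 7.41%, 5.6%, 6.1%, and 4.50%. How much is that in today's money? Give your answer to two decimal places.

R$174,643.16

Price-level factor over 6 years: 1.059 × 1.042 × 1.0741 × 1.056 × 1.061 × 1.0450 ≈ 1.3877268405.
Purchasing power today: R$242,357 divided by that factor.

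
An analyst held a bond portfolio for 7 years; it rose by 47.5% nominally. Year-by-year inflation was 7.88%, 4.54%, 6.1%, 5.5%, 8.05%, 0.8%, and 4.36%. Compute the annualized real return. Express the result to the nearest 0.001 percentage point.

Cumulative inflation factor: 1.0788 × 1.0454 × 1.061 × 1.055 × 1.0805 × 1.008 × 1.0436 ≈ 1.43486.
Nominal growth factor: 1.47500. Real growth factor = 1.47500 / 1.43486 ≈ 1.02797.
Annualized: 1.02797^(1/7) − 1 ≈ 0.00395.

0.395%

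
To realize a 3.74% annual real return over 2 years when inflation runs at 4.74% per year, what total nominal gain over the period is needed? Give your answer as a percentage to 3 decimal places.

Required annual nominal rate: (1+3.74%)(1+4.74%) − 1 = 8.657276%.
Cumulative over 2 years: (1 + 0.08657276)^2 − 1 ≈ 0.18064.

18.064%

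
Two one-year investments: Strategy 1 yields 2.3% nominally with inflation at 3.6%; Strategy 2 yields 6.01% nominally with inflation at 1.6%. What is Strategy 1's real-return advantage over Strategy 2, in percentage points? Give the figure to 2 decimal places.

Strategy 1 real return: 1.023/1.036 − 1 = -1.255%.
Strategy 2 real return: 1.0601/1.016 − 1 = 4.341%.
Difference: -1.255 − 4.341 = -5.596 pp.

-5.60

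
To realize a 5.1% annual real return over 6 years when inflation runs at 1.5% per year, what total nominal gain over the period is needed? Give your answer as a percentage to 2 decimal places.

47.37%

Required annual nominal rate: (1+5.1%)(1+1.5%) − 1 = 6.6765%.
Cumulative over 6 years: (1 + 0.066765)^6 − 1 ≈ 0.47371.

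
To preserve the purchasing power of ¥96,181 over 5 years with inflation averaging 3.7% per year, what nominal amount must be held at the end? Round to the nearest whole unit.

Cumulative price-level factor: (1+3.7%)^5 ≈ 1.1992059701.
The nominal amount required is ¥96,181 scaled up by that factor.

¥115,341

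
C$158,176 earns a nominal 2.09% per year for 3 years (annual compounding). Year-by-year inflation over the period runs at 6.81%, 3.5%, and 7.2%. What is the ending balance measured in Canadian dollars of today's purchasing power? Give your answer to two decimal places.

C$142,017.92

Nominal value at maturity: C$158,176 × (1 + 2.09%)^3 ≈ C$168,302.36.
Price-level factor over 3 years: 1.0681 × 1.035 × 1.072 = 1.185078312.
Dividing the nominal maturity value by the price-level factor gives the value in today's money.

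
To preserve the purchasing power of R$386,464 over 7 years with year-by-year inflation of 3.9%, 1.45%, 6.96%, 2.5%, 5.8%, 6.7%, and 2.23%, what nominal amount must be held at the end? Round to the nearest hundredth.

R$515,407.05

Cumulative price-level factor: 1.039 × 1.0145 × 1.0696 × 1.025 × 1.058 × 1.067 × 1.0223 ≈ 1.3336482717.
The nominal amount required is R$386,464 scaled up by that factor.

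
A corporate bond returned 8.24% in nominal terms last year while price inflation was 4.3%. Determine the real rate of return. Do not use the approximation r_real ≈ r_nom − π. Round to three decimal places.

Real return via the Fisher equation: (1 + 8.24%)/(1 + 4.3%) − 1 = 1.0824/1.043 − 1 ≈ 0.03778.

3.778%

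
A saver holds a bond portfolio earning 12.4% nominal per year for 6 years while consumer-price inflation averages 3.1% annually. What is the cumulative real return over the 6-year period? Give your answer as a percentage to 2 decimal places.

67.90%

The annual real rate is (1+12.4%)/(1+3.1%) − 1 = 9.0204%.
Compounded over 6 years: (1 + 0.090204)^6 − 1 ≈ 0.67898.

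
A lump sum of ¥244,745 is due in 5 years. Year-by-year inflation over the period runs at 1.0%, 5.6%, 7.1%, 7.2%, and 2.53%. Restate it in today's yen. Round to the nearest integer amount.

Price-level factor over 5 years: 1.010 × 1.056 × 1.071 × 1.072 × 1.0253 ≈ 1.2555109522.
Purchasing power today: ¥244,745 divided by that factor.

¥194,937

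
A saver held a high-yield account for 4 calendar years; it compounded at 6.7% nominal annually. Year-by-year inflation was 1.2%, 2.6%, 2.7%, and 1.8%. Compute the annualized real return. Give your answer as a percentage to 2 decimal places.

4.53%

Cumulative inflation factor: 1.012 × 1.026 × 1.027 × 1.018 ≈ 1.08554.
Nominal growth factor: 1.29616. Real growth factor = 1.29616 / 1.08554 ≈ 1.19402.
Annualized: 1.19402^(1/4) − 1 ≈ 0.04533.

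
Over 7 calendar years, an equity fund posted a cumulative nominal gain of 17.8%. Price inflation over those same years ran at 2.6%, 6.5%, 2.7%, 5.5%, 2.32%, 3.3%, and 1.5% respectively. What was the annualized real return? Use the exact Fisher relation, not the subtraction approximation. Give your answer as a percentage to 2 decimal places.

Cumulative inflation factor: 1.026 × 1.065 × 1.027 × 1.055 × 1.0232 × 1.033 × 1.015 ≈ 1.27013.
Nominal growth factor: 1.17800. Real growth factor = 1.17800 / 1.27013 ≈ 0.92747.
Annualized: 0.92747^(1/7) − 1 ≈ -0.01070.

-1.07%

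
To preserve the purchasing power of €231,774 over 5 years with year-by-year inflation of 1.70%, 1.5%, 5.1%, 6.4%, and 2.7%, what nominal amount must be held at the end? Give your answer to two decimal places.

Cumulative price-level factor: 1.0170 × 1.015 × 1.051 × 1.064 × 1.027 ≈ 1.1855006127.
Multiplying €231,774 by the price-level factor gives the future nominal sum.

€274,768.22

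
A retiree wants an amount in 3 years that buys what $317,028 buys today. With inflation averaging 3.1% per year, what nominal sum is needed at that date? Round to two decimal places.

$347,435.04

Cumulative price-level factor: (1+3.1%)^3 = 1.095912791.
Multiplying $317,028 by the price-level factor gives the future nominal sum.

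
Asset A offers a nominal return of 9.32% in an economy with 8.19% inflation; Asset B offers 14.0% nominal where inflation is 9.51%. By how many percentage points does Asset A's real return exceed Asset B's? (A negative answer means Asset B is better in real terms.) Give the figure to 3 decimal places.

-3.056

Asset A real return: 1.0932/1.0819 − 1 = 1.0445%.
Asset B real return: 1.140/1.0951 − 1 = 4.1001%.
Difference: 1.0445 − 4.1001 = -3.0556 pp.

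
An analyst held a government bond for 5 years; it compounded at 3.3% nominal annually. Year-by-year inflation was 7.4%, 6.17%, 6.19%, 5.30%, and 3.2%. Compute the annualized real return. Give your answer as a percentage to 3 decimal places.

-2.218%

Cumulative inflation factor: 1.074 × 1.0617 × 1.0619 × 1.0530 × 1.032 ≈ 1.31582.
Nominal growth factor: 1.17626. Real growth factor = 1.17626 / 1.31582 ≈ 0.89393.
Annualized: 0.89393^(1/5) − 1 ≈ -0.02218.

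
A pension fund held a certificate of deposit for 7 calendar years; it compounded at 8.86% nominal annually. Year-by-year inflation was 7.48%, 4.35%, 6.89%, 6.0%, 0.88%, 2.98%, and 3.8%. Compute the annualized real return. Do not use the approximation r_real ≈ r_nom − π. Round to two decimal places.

Cumulative inflation factor: 1.0748 × 1.0435 × 1.0689 × 1.060 × 1.0088 × 1.0298 × 1.038 ≈ 1.37031.
Nominal growth factor: 1.81167. Real growth factor = 1.81167 / 1.37031 ≈ 1.32209.
Annualized: 1.32209^(1/7) − 1 ≈ 0.04069.

4.07%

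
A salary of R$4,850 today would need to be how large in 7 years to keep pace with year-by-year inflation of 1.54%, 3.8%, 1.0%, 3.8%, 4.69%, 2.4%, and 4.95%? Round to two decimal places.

R$6,029.52

Cumulative price-level factor: 1.0154 × 1.038 × 1.010 × 1.038 × 1.0469 × 1.024 × 1.0495 ≈ 1.2431995356.
The nominal amount required is R$4,850 scaled up by that factor.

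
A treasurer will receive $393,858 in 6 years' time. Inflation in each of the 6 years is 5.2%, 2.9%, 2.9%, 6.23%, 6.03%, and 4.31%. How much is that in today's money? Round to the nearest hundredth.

$300,947.88

Price-level factor over 6 years: 1.052 × 1.029 × 1.029 × 1.0623 × 1.0603 × 1.0431 ≈ 1.3087249367.
Purchasing power today: $393,858 divided by that factor.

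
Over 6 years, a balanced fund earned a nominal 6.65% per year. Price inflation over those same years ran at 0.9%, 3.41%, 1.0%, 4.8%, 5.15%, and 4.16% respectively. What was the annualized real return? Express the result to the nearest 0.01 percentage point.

3.32%

Cumulative inflation factor: 1.009 × 1.0341 × 1.010 × 1.048 × 1.0515 × 1.0416 ≈ 1.20961.
Nominal growth factor: 1.47152. Real growth factor = 1.47152 / 1.20961 ≈ 1.21652.
Annualized: 1.21652^(1/6) − 1 ≈ 0.03320.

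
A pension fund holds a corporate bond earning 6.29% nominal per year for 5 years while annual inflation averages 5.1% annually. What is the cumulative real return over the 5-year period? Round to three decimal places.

The annual real rate is (1+6.29%)/(1+5.1%) − 1 = 1.1323%.
Compounded over 5 years: (1 + 0.011323)^5 − 1 ≈ 0.05791.

5.791%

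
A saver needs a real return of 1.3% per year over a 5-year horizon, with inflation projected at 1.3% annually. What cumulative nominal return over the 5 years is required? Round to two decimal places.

13.79%

Required annual nominal rate: (1+1.3%)(1+1.3%) − 1 = 2.6169%.
Cumulative over 5 years: (1 + 0.026169)^5 − 1 ≈ 0.13787.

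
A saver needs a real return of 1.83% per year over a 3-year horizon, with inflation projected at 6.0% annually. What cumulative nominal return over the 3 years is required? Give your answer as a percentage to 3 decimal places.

Required annual nominal rate: (1+1.83%)(1+6.0%) − 1 = 7.9398%.
Cumulative over 3 years: (1 + 0.079398)^3 − 1 ≈ 0.25761.

25.761%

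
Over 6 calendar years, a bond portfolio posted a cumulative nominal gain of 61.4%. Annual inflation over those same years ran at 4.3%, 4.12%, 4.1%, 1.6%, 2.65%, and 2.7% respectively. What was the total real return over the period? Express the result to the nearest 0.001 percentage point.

Cumulative inflation factor: 1.043 × 1.0412 × 1.041 × 1.016 × 1.0265 × 1.027 ≈ 1.21086.
Nominal growth factor: 1.61400. Real growth factor = 1.61400 / 1.21086 ≈ 1.33294.
Total real return ≈ 33.2942%.

33.294%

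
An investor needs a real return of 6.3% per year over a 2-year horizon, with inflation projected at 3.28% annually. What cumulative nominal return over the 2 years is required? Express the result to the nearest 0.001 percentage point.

20.531%

Required annual nominal rate: (1+6.3%)(1+3.28%) − 1 = 9.78664%.
Cumulative over 2 years: (1 + 0.0978664)^2 − 1 ≈ 0.20531.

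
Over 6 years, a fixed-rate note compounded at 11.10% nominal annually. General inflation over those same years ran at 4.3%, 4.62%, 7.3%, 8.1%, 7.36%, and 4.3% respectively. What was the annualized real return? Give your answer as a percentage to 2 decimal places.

Cumulative inflation factor: 1.043 × 1.0462 × 1.073 × 1.081 × 1.0736 × 1.043 ≈ 1.41727.
Nominal growth factor: 1.88055. Real growth factor = 1.88055 / 1.41727 ≈ 1.32688.
Annualized: 1.32688^(1/6) − 1 ≈ 0.04827.

4.83%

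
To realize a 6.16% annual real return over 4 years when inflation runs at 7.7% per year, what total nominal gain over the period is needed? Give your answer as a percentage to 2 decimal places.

70.89%

Required annual nominal rate: (1+6.16%)(1+7.7%) − 1 = 14.33432%.
Cumulative over 4 years: (1 + 0.1433432)^4 − 1 ≈ 0.70886.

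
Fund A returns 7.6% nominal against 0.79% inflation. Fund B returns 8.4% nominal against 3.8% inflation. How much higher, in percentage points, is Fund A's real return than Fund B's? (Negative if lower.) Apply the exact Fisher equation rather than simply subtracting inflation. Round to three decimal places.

2.325

Fund A real return: 1.076/1.0079 − 1 = 6.7566%.
Fund B real return: 1.084/1.038 − 1 = 4.4316%.
Difference: 6.7566 − 4.4316 = 2.3250 pp.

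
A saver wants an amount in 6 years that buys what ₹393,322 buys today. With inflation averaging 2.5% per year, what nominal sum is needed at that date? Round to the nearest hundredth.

₹456,132.93

Cumulative price-level factor: (1+2.5%)^6 ≈ 1.1596934182.
The nominal amount required is ₹393,322 scaled up by that factor.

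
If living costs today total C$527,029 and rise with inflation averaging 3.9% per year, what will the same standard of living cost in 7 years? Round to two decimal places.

Cumulative price-level factor: (1+3.9%)^7 ≈ 1.3071000549.
The nominal amount required is C$527,029 scaled up by that factor.

C$688,879.63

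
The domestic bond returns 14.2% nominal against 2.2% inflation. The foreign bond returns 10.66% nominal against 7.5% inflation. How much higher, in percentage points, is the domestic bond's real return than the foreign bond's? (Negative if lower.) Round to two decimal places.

The domestic bond real return: 1.142/1.022 − 1 = 11.742%.
The foreign bond real return: 1.1066/1.075 − 1 = 2.940%.
Difference: 11.742 − 2.940 = 8.802 pp.

8.80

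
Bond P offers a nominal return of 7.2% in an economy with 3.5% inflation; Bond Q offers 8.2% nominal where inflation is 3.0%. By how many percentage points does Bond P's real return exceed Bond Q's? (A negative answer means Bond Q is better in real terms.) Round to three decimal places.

Bond P real return: 1.072/1.035 − 1 = 3.5749%.
Bond Q real return: 1.082/1.030 − 1 = 5.0485%.
Difference: 3.5749 − 5.0485 = -1.4736 pp.

-1.474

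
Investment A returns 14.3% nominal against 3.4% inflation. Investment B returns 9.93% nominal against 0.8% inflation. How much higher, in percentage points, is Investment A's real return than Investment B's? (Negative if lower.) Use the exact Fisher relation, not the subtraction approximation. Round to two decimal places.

1.48

Investment A real return: 1.143/1.034 − 1 = 10.542%.
Investment B real return: 1.0993/1.008 − 1 = 9.058%.
Difference: 10.542 − 9.058 = 1.484 pp.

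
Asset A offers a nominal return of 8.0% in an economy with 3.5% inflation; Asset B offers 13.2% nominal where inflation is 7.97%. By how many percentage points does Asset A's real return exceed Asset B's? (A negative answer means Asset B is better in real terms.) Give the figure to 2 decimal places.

Asset A real return: 1.080/1.035 − 1 = 4.348%.
Asset B real return: 1.132/1.0797 − 1 = 4.844%.
Difference: 4.348 − 4.844 = -0.496 pp.

-0.50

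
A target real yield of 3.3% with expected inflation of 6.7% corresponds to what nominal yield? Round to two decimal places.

By the Fisher equation, 1 + r_nom = (1 + 3.3%)(1 + 6.7%) = 1.033 × 1.067 = 1.102211.
So r_nom = 10.2211%.

10.22%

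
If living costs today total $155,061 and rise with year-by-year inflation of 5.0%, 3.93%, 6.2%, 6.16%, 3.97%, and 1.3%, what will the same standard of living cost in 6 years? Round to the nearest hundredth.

Cumulative price-level factor: 1.050 × 1.0393 × 1.062 × 1.0616 × 1.0397 × 1.013 ≈ 1.2957855790.
Multiplying $155,061 by the price-level factor gives the future nominal sum.

$200,925.81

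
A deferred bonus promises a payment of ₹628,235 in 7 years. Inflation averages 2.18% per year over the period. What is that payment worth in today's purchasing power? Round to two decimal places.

₹540,207.79

Price-level factor over 7 years: (1 + 2.18%)^7 ≈ 1.1629506571.
Purchasing power today: ₹628,235 divided by that factor.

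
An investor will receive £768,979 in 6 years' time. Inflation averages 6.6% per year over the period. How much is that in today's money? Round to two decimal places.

£524,048.22

Price-level factor over 6 years: (1 + 6.6%)^6 ≈ 1.4673821377.
Purchasing power today: £768,979 divided by that factor.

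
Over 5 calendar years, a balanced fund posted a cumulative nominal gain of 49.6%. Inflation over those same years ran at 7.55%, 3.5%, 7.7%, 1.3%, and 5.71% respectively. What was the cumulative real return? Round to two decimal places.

Cumulative inflation factor: 1.0755 × 1.035 × 1.077 × 1.013 × 1.0571 ≈ 1.28378.
Nominal growth factor: 1.49600. Real growth factor = 1.49600 / 1.28378 ≈ 1.16530.
Total real return ≈ 16.5305%.

16.53%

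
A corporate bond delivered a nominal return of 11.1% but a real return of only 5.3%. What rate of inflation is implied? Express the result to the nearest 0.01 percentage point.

5.51%

From (1+r_nom) = (1+r_real)(1+π), we get 1+π = (1 + 11.1%)/(1 + 5.3%) = 1.111/1.053 ≈ 1.05508.
So π ≈ 5.5081%.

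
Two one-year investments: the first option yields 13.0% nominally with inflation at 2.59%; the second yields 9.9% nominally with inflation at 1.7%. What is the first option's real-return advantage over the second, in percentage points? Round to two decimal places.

The first option real return: 1.130/1.0259 − 1 = 10.147%.
The second real return: 1.099/1.017 − 1 = 8.063%.
Difference: 10.147 − 8.063 = 2.084 pp.

2.08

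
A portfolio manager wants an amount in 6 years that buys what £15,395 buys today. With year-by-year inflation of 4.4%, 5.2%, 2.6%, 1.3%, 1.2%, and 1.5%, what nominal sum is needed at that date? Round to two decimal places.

£18,050.92

Cumulative price-level factor: 1.044 × 1.052 × 1.026 × 1.013 × 1.012 × 1.015 ≈ 1.1725182182.
Multiplying £15,395 by the price-level factor gives the future nominal sum.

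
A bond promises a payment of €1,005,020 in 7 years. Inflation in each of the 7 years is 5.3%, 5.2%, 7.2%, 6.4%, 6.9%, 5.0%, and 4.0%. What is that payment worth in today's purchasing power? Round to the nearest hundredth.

Price-level factor over 7 years: 1.053 × 1.052 × 1.072 × 1.064 × 1.069 × 1.050 × 1.040 ≈ 1.4749621234.
Purchasing power today: €1,005,020 divided by that factor.

€681,386.99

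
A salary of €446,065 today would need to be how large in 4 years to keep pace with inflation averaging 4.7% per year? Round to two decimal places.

Cumulative price-level factor: (1+4.7%)^4 ≈ 1.2016741717.
The nominal amount required is €446,065 scaled up by that factor.

€536,024.79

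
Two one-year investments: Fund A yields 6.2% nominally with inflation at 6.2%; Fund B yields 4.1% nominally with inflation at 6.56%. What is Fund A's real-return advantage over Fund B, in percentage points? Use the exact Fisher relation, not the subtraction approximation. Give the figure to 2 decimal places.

2.31

Fund A real return: 1.062/1.062 − 1 = 0.000%.
Fund B real return: 1.041/1.0656 − 1 = -2.309%.
Difference: 0.000 − (-2.309) = 2.309 pp.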